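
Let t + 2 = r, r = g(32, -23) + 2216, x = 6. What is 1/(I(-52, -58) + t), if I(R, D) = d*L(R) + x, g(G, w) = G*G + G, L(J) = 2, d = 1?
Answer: 1/3278 ≈ 0.00030506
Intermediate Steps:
g(G, w) = G + G² (g(G, w) = G² + G = G + G²)
I(R, D) = 8 (I(R, D) = 1*2 + 6 = 2 + 6 = 8)
r = 3272 (r = 32*(1 + 32) + 2216 = 32*33 + 2216 = 1056 + 2216 = 3272)
t = 3270 (t = -2 + 3272 = 3270)
1/(I(-52, -58) + t) = 1/(8 + 3270) = 1/3278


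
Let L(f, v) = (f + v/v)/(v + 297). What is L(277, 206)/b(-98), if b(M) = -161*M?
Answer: 139/3968167 ≈ 3.5029e-5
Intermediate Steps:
L(f, v) = (1 + f)/(297 + v) (L(f, v) = (f + 1)/(297 + v) = (1 + f)/(297 + v))
L(277, 206)/b(-98) = ((1 + 277)/(297 + 206))/((-161*(-98))) = (278/503)/15778 = ((1/503)*278)*(1/15778) = (278/503)*(1/15778) = 139/3968167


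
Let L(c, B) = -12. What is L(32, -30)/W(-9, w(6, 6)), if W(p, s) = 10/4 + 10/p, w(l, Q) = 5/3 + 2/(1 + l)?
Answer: -216/25 ≈ -8.6400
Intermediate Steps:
w(l, Q) = 5/3 + 2/(1 + l) (w(l, Q) = 5*(⅓) + 2/(1 + l) = 5/3 + 2/(1 + l))
W(p, s) = 5/2 + 10/p (W(p, s) = 10*(¼) + 10/p = 5/2 + 10/p)
L(32, -30)/W(-9, w(6, 6)) = -12/(5/2 + 10/(-9)) = -12/(5/2 + 10*(-⅑)) = -12/(5/2 - 10/9) = -12/25/18 = -12*18/25 = -216/25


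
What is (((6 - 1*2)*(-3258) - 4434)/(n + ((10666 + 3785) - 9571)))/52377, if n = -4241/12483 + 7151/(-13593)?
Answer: -164647536903/2409046392574861 ≈ -6.8346e-5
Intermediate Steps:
n = -48971282/56560473 (n = -4241*1/12483 + 7151*(-1/13593) = -4241/12483 - 7151/13593 = -48971282/56560473 ≈ -0.86582)
(((6 - 1*2)*(-3258) - 4434)/(n + ((10666 + 3785) - 9571)))/52377 = (((6 - 1*2)*(-3258) - 4434)/(-48971282/56560473 + ((10666 + 3785) - 9571)))/52377 = (((6 - 2)*(-3258) - 4434)/(-48971282/56560473 + (14451 - 9571)))*(1/52377) = ((4*(-3258) - 4434)/(-48971282/56560473 + 4880))*(1/52377) = ((-13032 - 4434)/(275966136958/56560473))*(1/52377) = -17466*56560473/275966136958*(1/52377) = -493942610709/137983068479*1/52377 = -164647536903/2409046392574861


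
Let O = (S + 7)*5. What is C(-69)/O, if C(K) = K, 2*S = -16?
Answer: 69/5 ≈ 13.800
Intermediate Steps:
S = -8 (S = (½)*(-16) = -8)
O = -5 (O = (-8 + 7)*5 = -1*5 = -5)
C(-69)/O = -69/(-5) = -69*(-⅕) = 69/5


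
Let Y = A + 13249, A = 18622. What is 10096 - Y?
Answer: -21775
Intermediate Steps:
Y = 31871 (Y = 18622 + 13249 = 31871)
10096 - Y = 10096 - 1*31871 = 10096 - 31871 = -21775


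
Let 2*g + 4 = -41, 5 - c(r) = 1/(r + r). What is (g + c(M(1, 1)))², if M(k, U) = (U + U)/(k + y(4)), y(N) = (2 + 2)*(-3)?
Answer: 3481/16 ≈ 217.56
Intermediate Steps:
y(N) = -12 (y(N) = 4*(-3) = -12)
M(k, U) = 2*U/(-12 + k) (M(k, U) = (U + U)/(k - 12) = (2*U)/(-12 + k) = 2*U/(-12 + k))
c(r) = 5 - 1/(2*r) (c(r) = 5 - 1/(r + r) = 5 - 1/(2*r))
g = -45/2 (g = -2 + (½)*(-41) = -2 - 41/2 = -45/2 ≈ -22.500)
(g + c(M(1, 1)))² = (-45/2 + (5 - 1/(2*(2*1/(-12 + 1)))))² = (-45/2 + (5 - 1/(2*(2*1/(-11)))))² = (-45/2 + (5 - 1/(2*(2*1*(-1/11)))))² = (-45/2 + (5 - 1/(2*(-2/11))))² = (-45/2 + (5 - ½*(-11/2)))² = (-45/2 + (5 + 11/4))² = (-45/2 + 31/4)² = (-59/4)² = 3481/16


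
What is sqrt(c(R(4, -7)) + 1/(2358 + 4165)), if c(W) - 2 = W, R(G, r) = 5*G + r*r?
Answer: sqrt(3021023082)/6523 ≈ 8.4262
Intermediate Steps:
R(G, r) = r**2 + 5*G (R(G, r) = 5*G + r**2 = r**2 + 5*G)
c(W) = 2 + W
sqrt(c(R(4, -7)) + 1/(2358 + 4165)) = sqrt((2 + ((-7)**2 + 5*4)) + 1/(2358 + 4165)) = sqrt((2 + (49 + 20)) + 1/6523) = sqrt((2 + 69) + 1/6523) = sqrt(71 + 1/6523) = sqrt(463134/6523) = sqrt(3021023082)/6523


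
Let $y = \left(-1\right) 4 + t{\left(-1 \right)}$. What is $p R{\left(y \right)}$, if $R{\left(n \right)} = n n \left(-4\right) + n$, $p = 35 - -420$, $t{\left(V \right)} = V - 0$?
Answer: $-47775$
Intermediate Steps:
$t{\left(V \right)} = V$ ($t{\left(V \right)} = V + 0 = V$)
$p = 455$ ($p = 35 + 420 = 455$)
$y = -5$ ($y = \left(-1\right) 4 - 1 = -4 - 1 = -5$)
$R{\left(n \right)} = n - 4 n^{2}$ ($R{\left(n \right)} = n^{2} \left(-4\right) + n = - 4 n^{2} + n = n - 4 n^{2}$)
$p R{\left(y \right)} = 455 \left(- 5 \left(1 - -20\right)\right) = 455 \left(- 5 \left(1 + 20\right)\right) = 455 \left(\left(-5\right) 21\right) = 455 \left(-105\right) = -47775$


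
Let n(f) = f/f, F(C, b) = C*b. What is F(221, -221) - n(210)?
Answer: -48842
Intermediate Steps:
n(f) = 1
F(221, -221) - n(210) = 221*(-221) - 1*1 = -48841 - 1 = -48842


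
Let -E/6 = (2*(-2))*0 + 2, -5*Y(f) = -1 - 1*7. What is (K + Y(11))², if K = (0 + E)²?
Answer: 529984/25 ≈ 21199.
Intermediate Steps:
Y(f) = 8/5 (Y(f) = -(-1 - 1*7)/5 = -(-1 - 7)/5 = -⅕*(-8) = 8/5)
E = -12 (E = -6*((2*(-2))*0 + 2) = -6*(-4*0 + 2) = -6*(0 + 2) = -6*2 = -12)
K = 144 (K = (0 - 12)² = (-12)² = 144)
(K + Y(11))² = (144 + 8/5)² = (728/5)² = 529984/25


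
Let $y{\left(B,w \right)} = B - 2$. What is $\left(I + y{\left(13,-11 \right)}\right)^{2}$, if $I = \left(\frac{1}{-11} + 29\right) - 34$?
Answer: $\frac{4225}{121} \approx 34.917$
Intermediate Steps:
$y{\left(B,w \right)} = -2 + B$
$I = - \frac{56}{11}$ ($I = \left(- \frac{1}{11} + 29\right) - 34 = \frac{318}{11} - 34 = - \frac{56}{11} \approx -5.0909$)
$\left(I + y{\left(13,-11 \right)}\right)^{2} = \left(- \frac{56}{11} + \left(-2 + 13\right)\right)^{2} = \left(- \frac{56}{11} + 11\right)^{2} = \left(\frac{65}{11}\right)^{2} = \frac{4225}{121}$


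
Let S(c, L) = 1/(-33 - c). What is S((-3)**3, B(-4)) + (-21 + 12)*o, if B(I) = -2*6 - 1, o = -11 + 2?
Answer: 485/6 ≈ 80.833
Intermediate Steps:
o = -9
B(I) = -13 (B(I) = -12 - 1 = -13)
S((-3)**3, B(-4)) + (-21 + 12)*o = -1/(33 + (-3)**3) + (-21 + 12)*(-9) = -1/(33 - 27) - 9*(-9) = -1/6 + 81 = 485/6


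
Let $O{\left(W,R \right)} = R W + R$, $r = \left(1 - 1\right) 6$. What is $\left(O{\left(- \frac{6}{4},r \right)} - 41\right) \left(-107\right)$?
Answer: $4387$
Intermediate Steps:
$r = 0$ ($r = 0 \cdot 6 = 0$)
$O{\left(W,R \right)} = R + R W$
$\left(O{\left(- \frac{6}{4},r \right)} - 41\right) \left(-107\right) = \left(0 \left(1 - \frac{6}{4}\right) - 41\right) \left(-107\right) = \left(0 \left(1 - \frac{3}{2}\right) - 41\right) \left(-107\right) = \left(0 \left(- \frac{1}{2}\right) - 41\right) \left(-107\right) = \left(0 - 41\right) \left(-107\right) = \left(-41\right) \left(-107\right) = 4387$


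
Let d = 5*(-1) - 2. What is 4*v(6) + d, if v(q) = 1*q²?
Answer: 137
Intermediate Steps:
d = -7 (d = -5 - 2 = -7)
v(q) = q²
4*v(6) + d = 4*6² - 7 = 4*36 - 7 = 144 - 7 = 137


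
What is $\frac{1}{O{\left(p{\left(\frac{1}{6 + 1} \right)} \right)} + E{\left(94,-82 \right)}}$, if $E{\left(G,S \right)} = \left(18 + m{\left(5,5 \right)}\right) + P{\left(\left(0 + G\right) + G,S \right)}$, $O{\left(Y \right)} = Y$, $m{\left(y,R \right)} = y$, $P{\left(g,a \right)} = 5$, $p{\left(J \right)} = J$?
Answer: $\frac{7}{197} \approx 0.035533$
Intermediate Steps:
$E{\left(G,S \right)} = 28$ ($E{\left(G,S \right)} = \left(18 + 5\right) + 5 = 23 + 5 = 28$)
$\frac{1}{O{\left(p{\left(\frac{1}{6 + 1} \right)} \right)} + E{\left(94,-82 \right)}} = \frac{1}{\frac{1}{6 + 1} + 28} = \frac{1}{\frac{1}{7} + 28} = \frac{1}{\frac{197}{7}} = \frac{7}{197}$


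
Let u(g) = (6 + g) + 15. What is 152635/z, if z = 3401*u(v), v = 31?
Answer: 152635/176852 ≈ 0.86307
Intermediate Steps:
u(g) = 21 + g
z = 176852 (z = 3401*(21 + 31) = 3401*52 = 176852)
152635/z = 152635/176852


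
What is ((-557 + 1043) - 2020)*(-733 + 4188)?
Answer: -5299970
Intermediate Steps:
((-557 + 1043) - 2020)*(-733 + 4188) = (486 - 2020)*3455 = -1534*3455 = -5299970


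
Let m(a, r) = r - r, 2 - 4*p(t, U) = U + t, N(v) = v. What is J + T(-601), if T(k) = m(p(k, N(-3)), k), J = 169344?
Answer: 169344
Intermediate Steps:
p(t, U) = 1/2 - U/4 - t/4 (p(t, U) = 1/2 - (U + t)/4 = 1/2 + (-U/4 - t/4) = 1/2 - U/4 - t/4)
m(a, r) = 0
T(k) = 0
J + T(-601) = 169344 + 0 = 169344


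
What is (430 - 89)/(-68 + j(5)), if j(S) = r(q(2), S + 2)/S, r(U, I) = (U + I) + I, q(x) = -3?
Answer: -1705/329 ≈ -5.1824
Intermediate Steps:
r(U, I) = U + 2*I (r(U, I) = (I + U) + I = U + 2*I)
j(S) = (1 + 2*S)/S (j(S) = (-3 + 2*(S + 2))/S = (-3 + 2*(2 + S))/S = (-3 + (4 + 2*S))/S = (1 + 2*S)/S)
(430 - 89)/(-68 + j(5)) = (430 - 89)/(-68 + (2 + 1/5)) = 341/(-68 + (2 + ⅕)) = 341/(-68 + 11/5) = 341/(-329/5) = 341*(-5/329) = -1705/329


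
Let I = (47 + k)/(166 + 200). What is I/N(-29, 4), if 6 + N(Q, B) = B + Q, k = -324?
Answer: 277/11346 ≈ 0.024414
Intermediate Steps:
N(Q, B) = -6 + B + Q (N(Q, B) = -6 + (B + Q) = -6 + B + Q)
I = -277/366 (I = (47 - 324)/(166 + 200) = -277/366 ≈ -0.75683)
I/N(-29, 4) = -277/(366*(-6 + 4 - 29)) = -277/366/(-31) = -277/366*(-1/31) = 277/11346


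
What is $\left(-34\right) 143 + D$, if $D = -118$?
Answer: $-4980$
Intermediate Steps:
$\left(-34\right) 143 + D = \left(-34\right) 143 - 118 = -4862 - 118 = -4980$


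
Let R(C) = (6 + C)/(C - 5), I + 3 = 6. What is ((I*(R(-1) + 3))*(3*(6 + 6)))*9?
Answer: 2106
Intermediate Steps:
I = 3 (I = -3 + 6 = 3)
R(C) = (6 + C)/(-5 + C)
((I*(R(-1) + 3))*(3*(6 + 6)))*9 = ((3*((6 - 1)/(-5 - 1) + 3))*(3*(6 + 6)))*9 = ((3*(5/(-6) + 3))*(3*12))*9 = ((3*(-⅙*5 + 3))*36)*9 = ((3*(-⅚ + 3))*36)*9 = ((3*(13/6))*36)*9 = ((13/2)*36)*9 = 234*9 = 2106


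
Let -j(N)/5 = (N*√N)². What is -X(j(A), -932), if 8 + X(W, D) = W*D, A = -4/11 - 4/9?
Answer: 2393682392/970299 ≈ 2467.0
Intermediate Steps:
A = -80/99 (A = -4*1/11 - 4*⅑ = -4/11 - 4/9 = -80/99 ≈ -0.80808)
j(N) = -5*N³
X(W, D) = -8 + D*W (X(W, D) = -8 + W*D = -8 + D*W)
-X(j(A), -932) = -(-8 - (-4660)*(-80/99)³) = -(-8 - (-4660)*(-512000)/970299) = -(-8 - 932*2560000/970299) = -(-8 - 2385920000/970299) = -1*(-2393682392/970299) = 2393682392/970299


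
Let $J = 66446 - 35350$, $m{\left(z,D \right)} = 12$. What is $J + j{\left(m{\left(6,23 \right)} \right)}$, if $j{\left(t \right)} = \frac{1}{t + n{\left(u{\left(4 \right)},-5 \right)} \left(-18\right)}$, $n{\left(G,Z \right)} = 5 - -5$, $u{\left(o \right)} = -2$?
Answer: $\frac{5224127}{168} \approx 31096.0$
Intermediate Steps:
$n{\left(G,Z \right)} = 10$ ($n{\left(G,Z \right)} = 5 + 5 = 10$)
$j{\left(t \right)} = \frac{1}{-180 + t}$ ($j{\left(t \right)} = \frac{1}{t + 10 \left(-18\right)} = \frac{1}{t - 180} = \frac{1}{-180 + t}$)
$J = 31096$
$J + j{\left(m{\left(6,23 \right)} \right)} = 31096 + \frac{1}{-180 + 12} = 31096 + \frac{1}{-168} = 31096 - \frac{1}{168} = \frac{5224127}{168}$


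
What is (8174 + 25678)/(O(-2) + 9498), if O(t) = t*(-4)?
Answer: 2418/679 ≈ 3.5611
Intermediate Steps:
O(t) = -4*t
(8174 + 25678)/(O(-2) + 9498) = (8174 + 25678)/(-4*(-2) + 9498) = 33852/(8 + 9498) = 33852/9506 = 33852*(1/9506) = 2418/679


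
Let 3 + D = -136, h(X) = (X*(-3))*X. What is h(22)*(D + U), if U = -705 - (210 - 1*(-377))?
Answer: 2077812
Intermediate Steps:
U = -1292 (U = -705 - (210 + 377) = -705 - 1*587 = -705 - 587 = -1292)
h(X) = -3*X**2 (h(X) = (-3*X)*X = -3*X**2)
D = -139 (D = -3 - 136 = -139)
h(22)*(D + U) = (-3*22**2)*(-139 - 1292) = -3*484*(-1431) = -1452*(-1431) = 2077812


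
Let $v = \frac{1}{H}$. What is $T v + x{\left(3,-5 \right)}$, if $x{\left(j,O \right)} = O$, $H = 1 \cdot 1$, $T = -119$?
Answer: $-124$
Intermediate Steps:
$H = 1$
$v = 1$ ($v = 1^{-1} = 1$)
$T v + x{\left(3,-5 \right)} = \left(-119\right) 1 - 5 = -119 - 5 = -124$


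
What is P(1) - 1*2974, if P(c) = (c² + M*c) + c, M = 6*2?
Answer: -2960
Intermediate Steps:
M = 12
P(c) = c² + 13*c (P(c) = (c² + 12*c) + c = c² + 13*c)
P(1) - 1*2974 = 1*(13 + 1) - 1*2974 = 1*14 - 2974 = 14 - 2974 = -2960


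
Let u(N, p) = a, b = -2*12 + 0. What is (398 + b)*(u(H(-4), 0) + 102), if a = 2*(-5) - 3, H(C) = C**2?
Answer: 33286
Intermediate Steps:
b = -24 (b = -24 + 0 = -24)
a = -13 (a = -10 - 3 = -13)
u(N, p) = -13
(398 + b)*(u(H(-4), 0) + 102) = (398 - 24)*(-13 + 102) = 374*89 = 33286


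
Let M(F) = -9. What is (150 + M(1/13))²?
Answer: 19881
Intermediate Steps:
(150 + M(1/13))² = (150 - 9)² = 141² = 19881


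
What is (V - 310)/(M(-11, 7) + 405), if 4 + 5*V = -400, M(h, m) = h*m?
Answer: -977/820 ≈ -1.1915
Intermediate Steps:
V = -404/5 (V = -⅘ + (⅕)*(-400) = -⅘ - 80 = -404/5 ≈ -80.800)
(V - 310)/(M(-11, 7) + 405) = (-404/5 - 310)/(-11*7 + 405) = -1954/(5*(-77 + 405)) = -1954/5/328 = -1954/5*1/328 = -977/820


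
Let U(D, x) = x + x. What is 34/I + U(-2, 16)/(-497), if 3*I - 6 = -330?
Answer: -10177/26838 ≈ -0.37920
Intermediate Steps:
I = -108 (I = 2 + (⅓)*(-330) = 2 - 110 = -108)
U(D, x) = 2*x
34/I + U(-2, 16)/(-497) = 34/(-108) + (2*16)/(-497) = 34*(-1/108) + 32*(-1/497) = -17/54 - 32/497 = -10177/26838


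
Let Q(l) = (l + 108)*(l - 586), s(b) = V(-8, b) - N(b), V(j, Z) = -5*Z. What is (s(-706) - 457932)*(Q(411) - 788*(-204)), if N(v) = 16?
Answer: -31776087486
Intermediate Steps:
s(b) = -16 - 5*b (s(b) = -5*b - 1*16 = -5*b - 16 = -16 - 5*b)
Q(l) = (-586 + l)*(108 + l) (Q(l) = (108 + l)*(-586 + l) = (-586 + l)*(108 + l))
(s(-706) - 457932)*(Q(411) - 788*(-204)) = ((-16 - 5*(-706)) - 457932)*((-63288 + 411**2 - 478*411) - 788*(-204)) = ((-16 + 3530) - 457932)*((-63288 + 168921 - 196458) + 160752) = (3514 - 457932)*(-90825 + 160752) = -454418*69927 = -31776087486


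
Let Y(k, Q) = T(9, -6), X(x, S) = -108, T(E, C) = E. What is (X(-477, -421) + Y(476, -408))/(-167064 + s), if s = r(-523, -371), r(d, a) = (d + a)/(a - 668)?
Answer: 34287/57859534 ≈ 0.00059259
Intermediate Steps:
Y(k, Q) = 9
r(d, a) = (a + d)/(-668 + a)
s = 894/1039 (s = (-371 - 523)/(-668 - 371) = -894/(-1039) = -1/1039*(-894) = 894/1039 ≈ 0.86044)
(X(-477, -421) + Y(476, -408))/(-167064 + s) = (-108 + 9)/(-167064 + 894/1039) = -99/(-173578602/1039) = -99*(-1039/173578602) = 34287/57859534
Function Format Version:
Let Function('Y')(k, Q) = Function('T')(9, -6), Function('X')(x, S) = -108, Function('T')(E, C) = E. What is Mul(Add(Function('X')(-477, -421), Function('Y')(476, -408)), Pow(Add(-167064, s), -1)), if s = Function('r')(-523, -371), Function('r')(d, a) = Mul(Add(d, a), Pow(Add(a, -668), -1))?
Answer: Rational(34287, 57859534) ≈ 0.00059259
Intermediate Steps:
Function('Y')(k, Q) = 9
Function('r')(d, a) = Mul(Pow(Add(-668, a), -1), Add(a, d)) (Function('r')(d, a) = Mul(Add(a, d), Pow(Add(-668, a), -1)) = Mul(Pow(Add(-668, a), -1), Add(a, d)))
s = Rational(894, 1039) (s = Mul(Pow(Add(-668, -371), -1), Add(-371, -523)) = Mul(Pow(-1039, -1), -894) = Mul(Rational(-1, 1039), -894) = Rational(894, 1039) ≈ 0.86044)
Mul(Add(Function('X')(-477, -421), Function('Y')(476, -408)), Pow(Add(-167064, s), -1)) = Mul(Add(-108, 9), Pow(Add(-167064, Rational(894, 1039)), -1)) = Mul(-99, Pow(Rational(-173578602, 1039), -1)) = Mul(-99, Rational(-1039, 173578602)) = Rational(34287, 57859534)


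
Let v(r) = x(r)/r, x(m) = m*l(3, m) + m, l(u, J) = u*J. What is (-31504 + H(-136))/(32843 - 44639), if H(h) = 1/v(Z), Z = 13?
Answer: 420053/157280 ≈ 2.6707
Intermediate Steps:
l(u, J) = J*u
x(m) = m + 3*m² (x(m) = m*(m*3) + m = m*(3*m) + m = 3*m² + m = m + 3*m²)
v(r) = 1 + 3*r (v(r) = (r*(1 + 3*r))/r = 1 + 3*r)
H(h) = 1/40 (H(h) = 1/(1 + 3*13) = 1/(1 + 39) = 1/40)
(-31504 + H(-136))/(32843 - 44639) = (-31504 + 1/40)/(32843 - 44639) = -1260159/40/(-11796) = -1260159/40*(-1/11796) = 420053/157280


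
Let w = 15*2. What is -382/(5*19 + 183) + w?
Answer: 3979/139 ≈ 28.626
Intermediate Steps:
w = 30
-382/(5*19 + 183) + w = -382/(5*19 + 183) + 30 = -382/(95 + 183) + 30 = -382/278 + 30 = -382*1/278 + 30 = -191/139 + 30 = 3979/139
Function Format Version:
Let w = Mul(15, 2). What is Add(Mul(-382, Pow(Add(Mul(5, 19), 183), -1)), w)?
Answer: Rational(3979, 139) ≈ 28.626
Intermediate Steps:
w = 30
Add(Mul(-382, Pow(Add(Mul(5, 19), 183), -1)), w) = Add(Mul(-382, Pow(Add(Mul(5, 19), 183), -1)), 30) = Add(Mul(-382, Pow(Add(95, 183), -1)), 30) = Add(Mul(-382, Pow(278, -1)), 30) = Add(Mul(-382, Rational(1, 278)), 30) = Add(Rational(-191, 139), 30) = Rational(3979, 139)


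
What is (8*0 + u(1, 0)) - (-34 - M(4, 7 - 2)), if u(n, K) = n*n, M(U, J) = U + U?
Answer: 43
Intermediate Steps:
M(U, J) = 2*U
u(n, K) = n²
(8*0 + u(1, 0)) - (-34 - M(4, 7 - 2)) = (8*0 + 1²) - (-34 - 2*4) = (0 + 1) - (-34 - 1*8) = 1 - (-34 - 8) = 1 - 1*(-42) = 1 + 42 = 43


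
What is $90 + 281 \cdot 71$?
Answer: $20041$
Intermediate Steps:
$90 + 281 \cdot 71 = 90 + 19951 = 20041$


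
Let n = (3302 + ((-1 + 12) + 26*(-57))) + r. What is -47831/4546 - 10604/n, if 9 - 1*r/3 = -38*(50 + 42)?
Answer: -319363655/28062458 ≈ -11.380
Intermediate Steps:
r = 10515 (r = 27 - (-114)*(50 + 42) = 27 - (-114)*92 = 27 - 3*(-3496) = 27 + 10488 = 10515)
n = 12346 (n = (3302 + ((-1 + 12) + 26*(-57))) + 10515 = (3302 + (11 - 1482)) + 10515 = (3302 - 1471) + 10515 = 1831 + 10515 = 12346)
-47831/4546 - 10604/n = -47831/4546 - 10604/12346 = -47831*1/4546 - 10604*1/12346 = -47831/4546 - 5302/6173 = -319363655/28062458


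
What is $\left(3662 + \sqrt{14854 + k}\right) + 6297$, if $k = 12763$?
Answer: $9959 + \sqrt{27617} \approx 10125.0$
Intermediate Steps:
$\left(3662 + \sqrt{14854 + k}\right) + 6297 = \left(3662 + \sqrt{14854 + 12763}\right) + 6297 = \left(3662 + \sqrt{27617}\right) + 6297 = 9959 + \sqrt{27617}$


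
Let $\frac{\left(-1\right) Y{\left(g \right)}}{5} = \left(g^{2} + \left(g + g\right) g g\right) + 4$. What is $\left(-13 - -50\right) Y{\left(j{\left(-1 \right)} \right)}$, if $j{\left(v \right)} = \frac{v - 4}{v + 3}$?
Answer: $3885$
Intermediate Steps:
$j{\left(v \right)} = \frac{-4 + v}{3 + v}$
$Y{\left(g \right)} = -20 - 10 g^{3} - 5 g^{2}$ ($Y{\left(g \right)} = - 5 \left(\left(g^{2} + \left(g + g\right) g g\right) + 4\right) = - 5 \left(\left(g^{2} + 2 g g g\right) + 4\right) = - 5 \left(\left(g^{2} + 2 g^{2} g\right) + 4\right) = - 5 \left(\left(g^{2} + 2 g^{3}\right) + 4\right) = - 5 \left(4 + g^{2} + 2 g^{3}\right) = -20 - 10 g^{3} - 5 g^{2}$)
$\left(-13 - -50\right) Y{\left(j{\left(-1 \right)} \right)} = \left(-13 - -50\right) \left(-20 - 10 \left(\frac{-4 - 1}{3 - 1}\right)^{3} - 5 \left(\frac{-4 - 1}{3 - 1}\right)^{2}\right) = \left(-13 + 50\right) \left(-20 - 10 \left(\frac{1}{2} \left(-5\right)\right)^{3} - 5 \left(\frac{1}{2} \left(-5\right)\right)^{2}\right) = 37 \left(-20 - 10 \left(\frac{1}{2} \left(-5\right)\right)^{3} - 5 \left(\frac{1}{2} \left(-5\right)\right)^{2}\right) = 37 \left(-20 - 10 \left(- \frac{5}{2}\right)^{3} - 5 \left(- \frac{5}{2}\right)^{2}\right) = 37 \left(-20 - - \frac{625}{4} - \frac{125}{4}\right) = 37 \left(-20 + \frac{625}{4} - \frac{125}{4}\right) = 37 \cdot 105 = 3885$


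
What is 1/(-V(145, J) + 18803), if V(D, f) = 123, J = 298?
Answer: 1/18680 ≈ 5.3533e-5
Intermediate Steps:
1/(-V(145, J) + 18803) = 1/(-1*123 + 18803) = 1/(-123 + 18803) = 1/18680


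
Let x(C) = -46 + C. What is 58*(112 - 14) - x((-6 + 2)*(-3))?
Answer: 5718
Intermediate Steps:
58*(112 - 14) - x((-6 + 2)*(-3)) = 58*(112 - 14) - (-46 + (-6 + 2)*(-3)) = 58*98 - (-46 - 4*(-3)) = 5684 - (-46 + 12) = 5684 - 1*(-34) = 5684 + 34 = 5718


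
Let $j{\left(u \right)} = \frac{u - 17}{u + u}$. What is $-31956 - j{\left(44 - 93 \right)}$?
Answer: $- \frac{1565877}{49} \approx -31957.0$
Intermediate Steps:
$j{\left(u \right)} = \frac{-17 + u}{2 u}$
$-31956 - j{\left(44 - 93 \right)} = -31956 - \frac{-17 + \left(44 - 93\right)}{2 \left(44 - 93\right)} = -31956 - \frac{-17 - 49}{2 \left(-49\right)} = -31956 - \frac{1}{2} \left(- \frac{1}{49}\right) \left(-66\right) = -31956 - \frac{33}{49} = - \frac{1565877}{49}$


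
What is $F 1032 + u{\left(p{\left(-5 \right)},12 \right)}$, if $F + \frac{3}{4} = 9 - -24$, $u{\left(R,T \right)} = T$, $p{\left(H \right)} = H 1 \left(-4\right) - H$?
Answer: $33294$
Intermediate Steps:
$p{\left(H \right)} = - 5 H$ ($p{\left(H \right)} = H \left(-4\right) - H = - 4 H - H = - 5 H$)
$F = \frac{129}{4}$ ($F = - \frac{3}{4} + \left(9 - -24\right) = - \frac{3}{4} + \left(9 + 24\right) = - \frac{3}{4} + 33 = \frac{129}{4} \approx 32.25$)
$F 1032 + u{\left(p{\left(-5 \right)},12 \right)} = \frac{129}{4} \cdot 1032 + 12 = 33282 + 12 = 33294$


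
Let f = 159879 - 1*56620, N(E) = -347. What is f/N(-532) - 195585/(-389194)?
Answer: -3086147327/10388486 ≈ -297.07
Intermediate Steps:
f = 103259 (f = 159879 - 56620 = 103259)
f/N(-532) - 195585/(-389194) = 103259/(-347) - 195585/(-389194) = 103259*(-1/347) - 195585*(-1/389194) = -103259/347 + 15045/29938 = -3086147327/10388486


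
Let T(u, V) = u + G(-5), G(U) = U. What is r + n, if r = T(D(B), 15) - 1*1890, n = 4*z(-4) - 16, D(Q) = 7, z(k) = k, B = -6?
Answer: -1920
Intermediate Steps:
n = -32 (n = 4*(-4) - 16 = -16 - 16 = -32)
T(u, V) = -5 + u (T(u, V) = u - 5 = -5 + u)
r = -1888 (r = (-5 + 7) - 1*1890 = 2 - 1890 = -1888)
r + n = -1888 - 32 = -1920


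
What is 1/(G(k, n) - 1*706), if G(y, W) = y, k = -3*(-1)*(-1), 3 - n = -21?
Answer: -1/709 ≈ -0.0014104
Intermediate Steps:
n = 24 (n = 3 - 1*(-21) = 3 + 21 = 24)
k = -3 (k = 3*(-1) = -3)
1/(G(k, n) - 1*706) = 1/(-3 - 1*706) = 1/(-3 - 706) = 1/(-709) = -1/709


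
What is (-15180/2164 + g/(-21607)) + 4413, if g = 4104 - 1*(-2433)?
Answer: 51499729749/11689387 ≈ 4405.7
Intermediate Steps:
g = 6537 (g = 4104 + 2433 = 6537)
(-15180/2164 + g/(-21607)) + 4413 = (-15180/2164 + 6537/(-21607)) + 4413 = (-15180*1/2164 + 6537*(-1/21607)) + 4413 = (-3795/541 - 6537/21607) + 4413 = -85535082/11689387 + 4413 = 51499729749/11689387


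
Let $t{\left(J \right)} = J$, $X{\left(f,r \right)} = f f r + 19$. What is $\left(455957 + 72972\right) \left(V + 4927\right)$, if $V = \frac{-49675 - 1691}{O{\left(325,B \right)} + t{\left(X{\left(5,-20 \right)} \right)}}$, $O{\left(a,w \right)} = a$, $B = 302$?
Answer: $\frac{72285023927}{26} \approx 2.7802 \cdot 10^{9}$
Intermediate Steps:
$X{\left(f,r \right)} = 19 + r f^{2}$ ($X{\left(f,r \right)} = f^{2} r + 19 = r f^{2} + 19 = 19 + r f^{2}$)
$V = \frac{8561}{26}$ ($V = \frac{-49675 - 1691}{325 + \left(19 - 20 \cdot 5^{2}\right)} = - \frac{51366}{325 + \left(19 - 500\right)} = - \frac{51366}{325 - 481} = - \frac{51366}{-156} = \left(-51366\right) \left(- \frac{1}{156}\right) = \frac{8561}{26} \approx 329.27$)
$\left(455957 + 72972\right) \left(V + 4927\right) = \left(455957 + 72972\right) \left(\frac{8561}{26} + 4927\right) = 528929 \cdot \frac{136663}{26} = \frac{72285023927}{26}$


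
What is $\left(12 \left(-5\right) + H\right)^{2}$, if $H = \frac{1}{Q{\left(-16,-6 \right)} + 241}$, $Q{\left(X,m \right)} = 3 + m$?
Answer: $\frac{203889841}{56644} \approx 3599.5$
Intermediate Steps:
$H = \frac{1}{238}$ ($H = \frac{1}{\left(3 - 6\right) + 241} = \frac{1}{-3 + 241} = \frac{1}{238} \approx 0.0042017$)
$\left(12 \left(-5\right) + H\right)^{2} = \left(12 \left(-5\right) + \frac{1}{238}\right)^{2} = \left(-60 + \frac{1}{238}\right)^{2} = \left(- \frac{14279}{238}\right)^{2} = \frac{203889841}{56644}$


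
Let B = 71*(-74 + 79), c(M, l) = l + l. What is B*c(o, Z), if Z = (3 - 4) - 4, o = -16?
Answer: -3550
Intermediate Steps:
Z = -5 (Z = -1 - 4 = -5)
c(M, l) = 2*l
B = 355 (B = 71*5 = 355)
B*c(o, Z) = 355*(2*(-5)) = 355*(-10) = -3550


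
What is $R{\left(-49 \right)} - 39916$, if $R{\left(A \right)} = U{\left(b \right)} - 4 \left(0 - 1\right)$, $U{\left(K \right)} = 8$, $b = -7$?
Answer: $-39904$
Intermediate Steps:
$R{\left(A \right)} = 12$ ($R{\left(A \right)} = 8 - 4 \left(0 - 1\right) = 8 - 4 \left(-1\right) = 8 - -4 = 8 + 4 = 12$)
$R{\left(-49 \right)} - 39916 = 12 - 39916 = -39904$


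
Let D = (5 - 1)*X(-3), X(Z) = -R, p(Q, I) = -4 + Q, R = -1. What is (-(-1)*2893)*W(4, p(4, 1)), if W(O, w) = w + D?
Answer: 11572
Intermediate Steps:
X(Z) = 1 (X(Z) = -1*(-1) = 1)
D = 4 (D = (5 - 1)*1 = 4*1 = 4)
W(O, w) = 4 + w (W(O, w) = w + 4 = 4 + w)
(-(-1)*2893)*W(4, p(4, 1)) = (-(-1)*2893)*(4 + (-4 + 4)) = (-1*(-2893))*(4 + 0) = 2893*4 = 11572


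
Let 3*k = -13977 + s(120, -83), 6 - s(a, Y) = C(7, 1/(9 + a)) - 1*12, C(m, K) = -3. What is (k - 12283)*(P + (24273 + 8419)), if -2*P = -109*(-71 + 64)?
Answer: -1094356635/2 ≈ -5.4718e+8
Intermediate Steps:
s(a, Y) = 21 (s(a, Y) = 6 - (-3 - 1*12) = 6 - (-3 - 12) = 6 - 1*(-15) = 6 + 15 = 21)
P = -763/2 (P = -(-109)*(-71 + 64)/2 = -(-109)*(-7)/2 = -1/2*763 = -763/2 ≈ -381.50)
k = -4652 (k = (-13977 + 21)/3 = (1/3)*(-13956) = -4652)
(k - 12283)*(P + (24273 + 8419)) = (-4652 - 12283)*(-763/2 + (24273 + 8419)) = -16935*(-763/2 + 32692) = -16935*64621/2 = -1094356635/2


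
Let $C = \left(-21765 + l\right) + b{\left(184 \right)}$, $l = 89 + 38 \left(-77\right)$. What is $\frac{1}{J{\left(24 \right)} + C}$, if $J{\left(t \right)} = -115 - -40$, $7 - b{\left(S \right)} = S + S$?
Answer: $- \frac{1}{25038} \approx -3.9939 \cdot 10^{-5}$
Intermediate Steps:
$b{\left(S \right)} = 7 - 2 S$ ($b{\left(S \right)} = 7 - \left(S + S\right) = 7 - 2 S$)
$J{\left(t \right)} = -75$ ($J{\left(t \right)} = -115 + 40 = -75$)
$l = -2837$ ($l = 89 - 2926 = -2837$)
$C = -24963$ ($C = \left(-21765 - 2837\right) + \left(7 - 368\right) = -24602 + \left(7 - 368\right) = -24602 - 361 = -24963$)
$\frac{1}{J{\left(24 \right)} + C} = \frac{1}{-75 - 24963} = \frac{1}{-25038} = - \frac{1}{25038}$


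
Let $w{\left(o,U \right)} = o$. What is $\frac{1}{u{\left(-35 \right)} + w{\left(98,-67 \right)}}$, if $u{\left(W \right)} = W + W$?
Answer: $\frac{1}{28} \approx 0.035714$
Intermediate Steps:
$u{\left(W \right)} = 2 W$
$\frac{1}{u{\left(-35 \right)} + w{\left(98,-67 \right)}} = \frac{1}{2 \left(-35\right) + 98} = \frac{1}{-70 + 98} = \frac{1}{28}$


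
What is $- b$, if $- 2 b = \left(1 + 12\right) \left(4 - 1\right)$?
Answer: $\frac{39}{2} \approx 19.5$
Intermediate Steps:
$b = - \frac{39}{2}$ ($b = - \frac{\left(1 + 12\right) \left(4 - 1\right)}{2} = - \frac{13 \cdot 3}{2} = \left(- \frac{1}{2}\right) 39 = - \frac{39}{2} \approx -19.5$)
$- b = \left(-1\right) \left(- \frac{39}{2}\right) = \frac{39}{2}$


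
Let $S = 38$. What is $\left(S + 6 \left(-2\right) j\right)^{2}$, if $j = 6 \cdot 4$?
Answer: $62500$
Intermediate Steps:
$j = 24$
$\left(S + 6 \left(-2\right) j\right)^{2} = \left(38 + 6 \left(-2\right) 24\right)^{2} = \left(38 - 288\right)^{2} = \left(-250\right)^{2} = 62500$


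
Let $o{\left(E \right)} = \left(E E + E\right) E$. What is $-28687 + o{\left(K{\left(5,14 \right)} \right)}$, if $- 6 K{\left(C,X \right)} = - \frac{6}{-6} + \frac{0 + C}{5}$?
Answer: $- \frac{774547}{27} \approx -28687.0$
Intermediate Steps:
$K{\left(C,X \right)} = - \frac{1}{6} - \frac{C}{30}$ ($K{\left(C,X \right)} = - \frac{- \frac{6}{-6} + \frac{0 + C}{5}}{6} = - \frac{\left(-6\right) \left(- \frac{1}{6}\right) + C \frac{1}{5}}{6} = - \frac{1 + \frac{C}{5}}{6} = - \frac{1}{6} - \frac{C}{30}$)
$o{\left(E \right)} = E \left(E + E^{2}\right)$ ($o{\left(E \right)} = \left(E^{2} + E\right) E = \left(E + E^{2}\right) E = E \left(E + E^{2}\right)$)
$-28687 + o{\left(K{\left(5,14 \right)} \right)} = -28687 + \left(- \frac{1}{6} - \frac{1}{6}\right)^{2} \left(1 - \frac{1}{3}\right) = -28687 + \left(- \frac{1}{3}\right)^{2} \left(1 - \frac{1}{3}\right) = -28687 + \frac{1}{9} \cdot \frac{2}{3} = -28687 + \frac{2}{27} = - \frac{774547}{27}$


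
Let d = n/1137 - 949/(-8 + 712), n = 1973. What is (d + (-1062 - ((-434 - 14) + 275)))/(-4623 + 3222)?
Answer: 711288293/1121427648 ≈ 0.63427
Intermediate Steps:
d = 309979/800448 (d = 1973/1137 - 949/(-8 + 712) = 1973*(1/1137) - 949/704 = 1973/1137 - 949*1/704 = 1973/1137 - 949/704 = 309979/800448 ≈ 0.38726)
(d + (-1062 - ((-434 - 14) + 275)))/(-4623 + 3222) = (309979/800448 + (-1062 - ((-434 - 14) + 275)))/(-4623 + 3222) = (309979/800448 + (-1062 - (-448 + 275)))/(-1401) = (309979/800448 + (-1062 - 1*(-173)))*(-1/1401) = (309979/800448 + (-1062 + 173))*(-1/1401) = (309979/800448 - 889)*(-1/1401) = -711288293/800448*(-1/1401) = 711288293/1121427648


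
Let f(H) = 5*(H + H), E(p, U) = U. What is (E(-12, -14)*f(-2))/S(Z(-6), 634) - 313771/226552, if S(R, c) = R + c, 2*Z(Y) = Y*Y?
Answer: -35286033/36927976 ≈ -0.95554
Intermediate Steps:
Z(Y) = Y²/2 (Z(Y) = (Y*Y)/2 = Y²/2)
f(H) = 10*H (f(H) = 5*(2*H) = 10*H)
(E(-12, -14)*f(-2))/S(Z(-6), 634) - 313771/226552 = (-140*(-2))/((½)*(-6)² + 634) - 313771/226552 = (-14*(-20))/((½)*36 + 634) - 313771*1/226552 = 280/(18 + 634) - 313771/226552 = 280/652 - 313771/226552 = 280*(1/652) - 313771/226552 = 70/163 - 313771/226552 = -35286033/36927976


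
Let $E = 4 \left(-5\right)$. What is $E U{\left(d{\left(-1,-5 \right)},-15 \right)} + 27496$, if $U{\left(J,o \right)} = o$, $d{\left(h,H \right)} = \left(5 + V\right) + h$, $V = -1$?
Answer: $27796$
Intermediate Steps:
$d{\left(h,H \right)} = 4 + h$ ($d{\left(h,H \right)} = \left(5 - 1\right) + h = 4 + h$)
$E = -20$
$E U{\left(d{\left(-1,-5 \right)},-15 \right)} + 27496 = \left(-20\right) \left(-15\right) + 27496 = 300 + 27496 = 27796$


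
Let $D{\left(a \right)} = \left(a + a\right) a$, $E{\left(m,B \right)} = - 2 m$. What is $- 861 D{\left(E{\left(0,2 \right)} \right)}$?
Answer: $0$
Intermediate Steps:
$D{\left(a \right)} = 2 a^{2}$ ($D{\left(a \right)} = 2 a a = 2 a^{2}$)
$- 861 D{\left(E{\left(0,2 \right)} \right)} = - 861 \cdot 2 \left(\left(-2\right) 0\right)^{2} = - 861 \cdot 2 \cdot 0^{2} = - 861 \cdot 2 \cdot 0 = \left(-861\right) 0 = 0$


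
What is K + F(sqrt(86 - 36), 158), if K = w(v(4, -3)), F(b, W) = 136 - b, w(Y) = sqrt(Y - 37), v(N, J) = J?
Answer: 136 - 5*sqrt(2) + 2*I*sqrt(10) ≈ 128.93 + 6.3246*I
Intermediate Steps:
w(Y) = sqrt(-37 + Y)
K = 2*I*sqrt(10) (K = sqrt(-37 - 3) = sqrt(-40) = 2*I*sqrt(10) ≈ 6.3246*I)
K + F(sqrt(86 - 36), 158) = 2*I*sqrt(10) + (136 - sqrt(86 - 36)) = 2*I*sqrt(10) + (136 - sqrt(50)) = 2*I*sqrt(10) + (136 - 5*sqrt(2)) = 136 - 5*sqrt(2) + 2*I*sqrt(10)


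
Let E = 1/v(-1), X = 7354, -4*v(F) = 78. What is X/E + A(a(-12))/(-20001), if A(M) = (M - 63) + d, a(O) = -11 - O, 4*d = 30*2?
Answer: -2868203356/20001 ≈ -1.4340e+5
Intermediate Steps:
v(F) = -39/2 (v(F) = -¼*78 = -39/2)
d = 15 (d = (30*2)/4 = (¼)*60 = 15)
A(M) = -48 + M (A(M) = (M - 63) + 15 = (-63 + M) + 15 = -48 + M)
E = -2/39 (E = 1/(-39/2) = -2/39 ≈ -0.051282)
X/E + A(a(-12))/(-20001) = 7354/(-2/39) + (-48 + (-11 - 1*(-12)))/(-20001) = 7354*(-39/2) + (-48 + (-11 + 12))*(-1/20001) = -143403 + (-48 + 1)*(-1/20001) = -143403 - 47*(-1/20001) = -143403 + 47/20001 = -2868203356/20001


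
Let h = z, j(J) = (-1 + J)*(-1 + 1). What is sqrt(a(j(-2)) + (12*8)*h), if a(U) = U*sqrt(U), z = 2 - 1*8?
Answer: 24*I ≈ 24.0*I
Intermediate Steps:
z = -6 (z = 2 - 8 = -6)
j(J) = 0 (j(J) = (-1 + J)*0 = 0)
a(U) = U**(3/2)
h = -6
sqrt(a(j(-2)) + (12*8)*h) = sqrt(0**(3/2) + (12*8)*(-6)) = sqrt(0 + 96*(-6)) = sqrt(0 - 576) = sqrt(-576) = 24*I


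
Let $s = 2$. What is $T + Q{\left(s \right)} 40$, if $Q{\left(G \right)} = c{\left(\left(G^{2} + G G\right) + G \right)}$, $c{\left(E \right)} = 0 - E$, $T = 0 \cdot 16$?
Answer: $-400$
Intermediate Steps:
$T = 0$
$c{\left(E \right)} = - E$
$Q{\left(G \right)} = - G - 2 G^{2}$ ($Q{\left(G \right)} = - (\left(G^{2} + G G\right) + G) = - (\left(G^{2} + G^{2}\right) + G) = - (2 G^{2} + G) = - (G + 2 G^{2}) = - G - 2 G^{2}$)
$T + Q{\left(s \right)} 40 = 0 + \left(-1\right) 2 \left(1 + 2 \cdot 2\right) 40 = 0 + \left(-1\right) 2 \left(1 + 4\right) 40 = 0 + \left(-1\right) 2 \cdot 5 \cdot 40 = 0 - 400 = -400$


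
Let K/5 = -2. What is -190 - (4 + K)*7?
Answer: -148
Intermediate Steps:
K = -10 (K = 5*(-2) = -10)
-190 - (4 + K)*7 = -190 - (4 - 10)*7 = -190 - (-6)*7 = -190 - 1*(-42) = -190 + 42 = -148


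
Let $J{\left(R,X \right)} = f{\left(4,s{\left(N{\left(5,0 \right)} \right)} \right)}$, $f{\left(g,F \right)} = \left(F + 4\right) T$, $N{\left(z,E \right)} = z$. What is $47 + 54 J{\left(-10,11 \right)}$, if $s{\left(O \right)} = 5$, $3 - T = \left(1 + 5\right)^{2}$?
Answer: $-15991$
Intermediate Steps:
$T = -33$ ($T = 3 - \left(1 + 5\right)^{2} = 3 - 6^{2} = 3 - 36 = -33$)
$f{\left(g,F \right)} = -132 - 33 F$ ($f{\left(g,F \right)} = \left(F + 4\right) \left(-33\right) = \left(4 + F\right) \left(-33\right) = -132 - 33 F$)
$J{\left(R,X \right)} = -297$ ($J{\left(R,X \right)} = -132 - 165 = -297$)
$47 + 54 J{\left(-10,11 \right)} = 47 + 54 \left(-297\right) = 47 - 16038 = -15991$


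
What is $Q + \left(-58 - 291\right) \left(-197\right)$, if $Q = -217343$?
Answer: $-148590$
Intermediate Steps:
$Q + \left(-58 - 291\right) \left(-197\right) = -217343 + \left(-58 - 291\right) \left(-197\right) = -217343 - -68753 = -217343 + 68753 = -148590$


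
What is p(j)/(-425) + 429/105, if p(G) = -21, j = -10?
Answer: 12302/2975 ≈ 4.1351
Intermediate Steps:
p(j)/(-425) + 429/105 = -21/(-425) + 429/105 = -21*(-1/425) + 429*(1/105) = 21/425 + 143/35 = 12302/2975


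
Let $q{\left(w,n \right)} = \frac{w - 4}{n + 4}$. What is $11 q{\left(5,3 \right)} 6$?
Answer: $\frac{66}{7} \approx 9.4286$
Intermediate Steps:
$q{\left(w,n \right)} = \frac{-4 + w}{4 + n}$
$11 q{\left(5,3 \right)} 6 = 11 \frac{-4 + 5}{4 + 3} \cdot 6 = 11 \cdot \frac{1}{7} \cdot 1 \cdot 6 = 11 \cdot \frac{1}{7} \cdot 6 = \frac{11}{7} \cdot 6 = \frac{66}{7}$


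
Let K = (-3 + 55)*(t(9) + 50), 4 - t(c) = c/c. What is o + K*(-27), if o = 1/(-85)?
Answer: -6325021/85 ≈ -74412.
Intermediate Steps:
t(c) = 3 (t(c) = 4 - c/c = 4 - 1*1 = 4 - 1 = 3)
o = -1/85 ≈ -0.011765
K = 2756 (K = (-3 + 55)*(3 + 50) = 52*53 = 2756)
o + K*(-27) = -1/85 + 2756*(-27) = -1/85 - 74412 = -6325021/85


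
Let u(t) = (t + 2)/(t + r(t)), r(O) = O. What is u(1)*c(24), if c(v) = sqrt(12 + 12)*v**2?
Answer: 1728*sqrt(6) ≈ 4232.7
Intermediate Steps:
c(v) = 2*sqrt(6)*v**2 (c(v) = sqrt(24)*v**2 = (2*sqrt(6))*v**2 = 2*sqrt(6)*v**2)
u(t) = (2 + t)/(2*t) (u(t) = (t + 2)/(t + t) = (2 + t)/((2*t)) = (2 + t)*(1/(2*t)) = (2 + t)/(2*t))
u(1)*c(24) = ((1/2)*(2 + 1)/1)*(2*sqrt(6)*24**2) = ((1/2)*1*3)*(2*sqrt(6)*576) = 3*(1152*sqrt(6))/2 = 1728*sqrt(6)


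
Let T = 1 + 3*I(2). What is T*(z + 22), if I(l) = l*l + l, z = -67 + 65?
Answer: 380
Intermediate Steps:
z = -2
I(l) = l + l² (I(l) = l² + l = l + l²)
T = 19 (T = 1 + 3*(2*(1 + 2)) = 1 + 3*(2*3) = 1 + 3*6 = 1 + 18 = 19)
T*(z + 22) = 19*(-2 + 22) = 19*20 = 380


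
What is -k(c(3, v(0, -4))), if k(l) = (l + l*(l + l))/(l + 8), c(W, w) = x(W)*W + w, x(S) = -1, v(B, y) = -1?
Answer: -7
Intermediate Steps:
c(W, w) = w - W (c(W, w) = -W + w = w - W)
k(l) = (l + 2*l²)/(8 + l) (k(l) = (l + l*(2*l))/(8 + l) = (l + 2*l²)/(8 + l))
-k(c(3, v(0, -4))) = -(-1 - 1*3)*(1 + 2*(-1 - 1*3))/(8 + (-1 - 1*3)) = -(-1 - 3)*(1 + 2*(-1 - 3))/(8 + (-1 - 3)) = -(-4)*(1 + 2*(-4))/(8 - 4) = -(-4)*(1 - 8)/4 = -(-4)*(-7)/4 = -1*7 = -7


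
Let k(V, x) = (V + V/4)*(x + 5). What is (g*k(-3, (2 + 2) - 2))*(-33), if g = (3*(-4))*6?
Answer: -62370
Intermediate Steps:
k(V, x) = 5*V*(5 + x)/4 (k(V, x) = (V + V*(1/4))*(5 + x) = (V + V/4)*(5 + x) = (5*V/4)*(5 + x) = 5*V*(5 + x)/4)
g = -72 (g = -12*6 = -72)
(g*k(-3, (2 + 2) - 2))*(-33) = -90*(-3)*(5 + ((2 + 2) - 2))*(-33) = -90*(-3)*(5 + (4 - 2))*(-33) = -90*(-3)*(5 + 2)*(-33) = -90*(-3)*7*(-33) = -72*(-105/4)*(-33) = 1890*(-33) = -62370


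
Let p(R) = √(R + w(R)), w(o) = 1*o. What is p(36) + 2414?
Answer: 2414 + 6*√2 ≈ 2422.5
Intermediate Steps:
w(o) = o
p(R) = √2*√R (p(R) = √(R + R) = √(2*R) = √2*√R)
p(36) + 2414 = √2*√36 + 2414 = √2*6 + 2414 = 6*√2 + 2414 = 2414 + 6*√2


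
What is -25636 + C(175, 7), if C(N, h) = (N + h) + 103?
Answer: -25351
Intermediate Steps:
C(N, h) = 103 + N + h
-25636 + C(175, 7) = -25636 + (103 + 175 + 7) = -25636 + 285 = -25351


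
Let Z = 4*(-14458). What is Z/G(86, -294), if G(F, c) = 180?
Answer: -14458/45 ≈ -321.29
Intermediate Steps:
Z = -57832
Z/G(86, -294) = -57832/180 = -57832*1/180 = -14458/45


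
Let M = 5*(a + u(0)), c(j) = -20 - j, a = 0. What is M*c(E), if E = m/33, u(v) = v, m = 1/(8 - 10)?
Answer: 0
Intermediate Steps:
m = -½ (m = 1/(-2) = -½ ≈ -0.50000)
E = -1/66 (E = -½/33 = -½*1/33 = -1/66 ≈ -0.015152)
M = 0 (M = 5*(0 + 0) = 5*0 = 0)
M*c(E) = 0*(-20 - 1*(-1/66)) = 0*(-20 + 1/66) = 0*(-1319/66) = 0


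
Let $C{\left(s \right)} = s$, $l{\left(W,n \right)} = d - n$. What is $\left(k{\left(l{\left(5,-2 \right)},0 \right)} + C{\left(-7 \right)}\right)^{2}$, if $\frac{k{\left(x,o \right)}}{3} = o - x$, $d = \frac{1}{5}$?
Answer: $\frac{4624}{25} \approx 184.96$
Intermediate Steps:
$d = \frac{1}{5} \approx 0.2$
$l{\left(W,n \right)} = \frac{1}{5} - n$
$k{\left(x,o \right)} = - 3 x + 3 o$ ($k{\left(x,o \right)} = 3 \left(o - x\right) = - 3 x + 3 o$)
$\left(k{\left(l{\left(5,-2 \right)},0 \right)} + C{\left(-7 \right)}\right)^{2} = \left(\left(- 3 \left(\frac{1}{5} - -2\right) + 3 \cdot 0\right) - 7\right)^{2} = \left(\left(- 3 \left(\frac{1}{5} + 2\right) + 0\right) - 7\right)^{2} = \left(\left(\left(-3\right) \frac{11}{5} + 0\right) - 7\right)^{2} = \left(\left(- \frac{33}{5} + 0\right) - 7\right)^{2} = \left(- \frac{33}{5} - 7\right)^{2} = \left(- \frac{68}{5}\right)^{2} = \frac{4624}{25}$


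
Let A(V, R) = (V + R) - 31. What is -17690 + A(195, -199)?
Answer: -17725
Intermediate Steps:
A(V, R) = -31 + R + V (A(V, R) = (R + V) - 31 = -31 + R + V)
-17690 + A(195, -199) = -17690 + (-31 - 199 + 195) = -17690 - 35 = -17725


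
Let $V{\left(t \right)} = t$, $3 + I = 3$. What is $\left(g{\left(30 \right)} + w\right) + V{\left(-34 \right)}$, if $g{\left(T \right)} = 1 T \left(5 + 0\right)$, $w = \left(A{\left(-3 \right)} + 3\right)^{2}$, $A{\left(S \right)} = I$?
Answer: $125$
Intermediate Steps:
$I = 0$ ($I = -3 + 3 = 0$)
$A{\left(S \right)} = 0$
$w = 9$ ($w = \left(0 + 3\right)^{2} = 3^{2} = 9$)
$g{\left(T \right)} = 5 T$ ($g{\left(T \right)} = T 5 = 5 T$)
$\left(g{\left(30 \right)} + w\right) + V{\left(-34 \right)} = \left(5 \cdot 30 + 9\right) - 34 = \left(150 + 9\right) - 34 = 159 - 34 = 125$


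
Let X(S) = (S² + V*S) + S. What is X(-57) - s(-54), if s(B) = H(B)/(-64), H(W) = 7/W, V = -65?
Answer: 23836025/3456 ≈ 6897.0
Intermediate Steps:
X(S) = S² - 64*S (X(S) = (S² - 65*S) + S = S² - 64*S)
s(B) = -7/(64*B) (s(B) = (7/B)/(-64) = (7/B)*(-1/64) = -7/(64*B))
X(-57) - s(-54) = -57*(-64 - 57) - (-7)/(64*(-54)) = -57*(-121) - (-7)*(-1)/(64*54) = 6897 - 1*7/3456 = 6897 - 7/3456 = 23836025/3456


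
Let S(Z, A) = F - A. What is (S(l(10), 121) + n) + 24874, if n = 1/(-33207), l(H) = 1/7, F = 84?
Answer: 824762258/33207 ≈ 24837.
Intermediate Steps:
l(H) = ⅐
n = -1/33207 ≈ -3.0114e-5
S(Z, A) = 84 - A
(S(l(10), 121) + n) + 24874 = ((84 - 1*121) - 1/33207) + 24874 = ((84 - 121) - 1/33207) + 24874 = (-37 - 1/33207) + 24874 = -1228660/33207 + 24874 = 824762258/33207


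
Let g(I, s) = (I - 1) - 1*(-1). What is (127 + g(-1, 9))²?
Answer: 15876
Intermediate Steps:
g(I, s) = I (g(I, s) = (-1 + I) + 1 = I)
(127 + g(-1, 9))² = (127 - 1)² = 126² = 15876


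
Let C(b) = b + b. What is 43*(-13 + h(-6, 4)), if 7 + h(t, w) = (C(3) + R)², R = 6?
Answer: 5332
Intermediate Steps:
C(b) = 2*b
h(t, w) = 137 (h(t, w) = -7 + (2*3 + 6)² = -7 + (6 + 6)² = -7 + 12² = -7 + 144 = 137)
43*(-13 + h(-6, 4)) = 43*(-13 + 137) = 43*124 = 5332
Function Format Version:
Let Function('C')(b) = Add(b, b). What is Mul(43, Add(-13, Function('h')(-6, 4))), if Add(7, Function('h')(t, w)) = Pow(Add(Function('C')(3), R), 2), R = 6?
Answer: 5332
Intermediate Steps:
Function('C')(b) = Mul(2, b)
Function('h')(t, w) = 137 (Function('h')(t, w) = Add(-7, Pow(Add(Mul(2, 3), 6), 2)) = Add(-7, Pow(Add(6, 6), 2)) = Add(-7, Pow(12, 2)) = Add(-7, 144) = 137)
Mul(43, Add(-13, Function('h')(-6, 4))) = Mul(43, Add(-13, 137)) = Mul(43, 124) = 5332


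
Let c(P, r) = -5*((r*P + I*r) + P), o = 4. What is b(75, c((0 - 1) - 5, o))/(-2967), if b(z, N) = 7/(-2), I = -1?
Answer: 7/5934 ≈ 0.0011796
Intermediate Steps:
c(P, r) = -5*P + 5*r - 5*P*r (c(P, r) = -5*((r*P - r) + P) = -5*((P*r - r) + P) = -5*((-r + P*r) + P) = -5*(P - r + P*r) = -5*P + 5*r - 5*P*r)
b(z, N) = -7/2 (b(z, N) = 7*(-½) = -7/2)
b(75, c((0 - 1) - 5, o))/(-2967) = -7/2/(-2967) = -7/2*(-1/2967) = 7/5934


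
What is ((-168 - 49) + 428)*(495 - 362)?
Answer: 28063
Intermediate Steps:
((-168 - 49) + 428)*(495 - 362) = (-217 + 428)*133 = 211*133 = 28063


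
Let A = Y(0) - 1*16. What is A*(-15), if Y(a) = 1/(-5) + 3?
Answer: 198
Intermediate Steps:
Y(a) = 14/5 (Y(a) = -⅕ + 3 = 14/5)
A = -66/5 (A = 14/5 - 1*16 = 14/5 - 16 = -66/5 ≈ -13.200)
A*(-15) = -66/5*(-15) = 198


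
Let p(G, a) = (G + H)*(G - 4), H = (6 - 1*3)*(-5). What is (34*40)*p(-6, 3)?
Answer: 285600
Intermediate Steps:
H = -15 (H = (6 - 3)*(-5) = 3*(-5) = -15)
p(G, a) = (-15 + G)*(-4 + G) (p(G, a) = (G - 15)*(G - 4) = (-15 + G)*(-4 + G))
(34*40)*p(-6, 3) = (34*40)*(60 + (-6)² - 19*(-6)) = 1360*(60 + 36 + 114) = 1360*210 = 285600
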